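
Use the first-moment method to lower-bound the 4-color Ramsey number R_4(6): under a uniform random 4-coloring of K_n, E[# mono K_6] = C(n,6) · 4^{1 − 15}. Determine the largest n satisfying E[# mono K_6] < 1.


We need C(n, 6) · 4^{1 − 15} < 1, i.e. C(n, 6) < 4^{15 − 1} = 268435456.
Check values of n near the boundary:
  n = 76: C(76, 6) = 218618940; 218618940 < 268435456? YES
  n = 77: C(77, 6) = 237093780; 237093780 < 268435456? YES
  n = 78: C(78, 6) = 256851595; 256851595 < 268435456? YES
  n = 79: C(79, 6) = 277962685; 277962685 < 268435456? NO
The largest n with C(n, 6) < 268435456 is n = 78 (where E[X] = 256851595/268435456 ≈ 0.95685). Hence R_4(6) > 78, i.e. R_4(6) ≥ 79.

Largest n = 78; hence R_4(6) > 78.


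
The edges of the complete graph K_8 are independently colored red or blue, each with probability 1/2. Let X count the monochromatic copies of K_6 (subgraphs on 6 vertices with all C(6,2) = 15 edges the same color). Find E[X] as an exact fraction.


Let X = Σ_S X_S over the C(8, 6) = 28 subsets S of size 6, where X_S = 1 if the K_6 on S is monochromatic.
For a fixed S, the K_6 on S has C(6, 2) = 15 edges. P[all 15 edges red] = (1/2)^15, and likewise for blue, so P[monochromatic] = 2·(1/2)^15 = 2^{1 − 15} = 1/16384.
Summing: E[X] = C(8, 6) · 2^{1 − 15} = 28 · 1/16384 = 7/4096.
Numerically: E[X] ≈ 0.00171.

E[X] = C(8,6)·2^(1−C(6,2)) = 7/4096 ≈ 0.00171.


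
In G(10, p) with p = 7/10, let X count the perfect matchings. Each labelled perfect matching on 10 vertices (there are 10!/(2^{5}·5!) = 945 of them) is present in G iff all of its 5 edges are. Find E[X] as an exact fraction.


K_10 has 10!/(2^{5}·5!) = 945 labelled perfect matchings.
For each such perfect matching H, let X_H = 1 if all 5 edges of H are present in G. Then P[X_H = 1] = p^{5} = (7/10)^{5} = 16807/100000.
By linearity of expectation: E[X] = Σ_H E[X_H] = 945 · p^{5} = 945 · 16807/100000 = 3176523/20000.
Numerically: E[X] ≈ 158.83.

E[X] = 945 · (7/10)^{5} = 3176523/20000 ≈ 158.83.


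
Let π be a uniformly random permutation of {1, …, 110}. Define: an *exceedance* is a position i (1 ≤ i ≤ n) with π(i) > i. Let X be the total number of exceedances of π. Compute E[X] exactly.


Write X = Σ_{i=1}^{110} X_i, where X_i = 1_{π(i) > i}.
For each fixed i, π(i) is uniform over {1, …, 110} (marginal of a uniform permutation), so P[π(i) > i] = (n − i)/n. Summing: Σ_{i=1}^{110} (n − i)/n = (0 + 1 + … + 109)/110 = 110(110 − 1)/(2·110) = (110 − 1)/2.
Hence E[X] = Σ_{i=1}^{110} (110 − i)/110 = 109/2 ≈ 54.500000.

E[X] = 109/2 = 54.500000.


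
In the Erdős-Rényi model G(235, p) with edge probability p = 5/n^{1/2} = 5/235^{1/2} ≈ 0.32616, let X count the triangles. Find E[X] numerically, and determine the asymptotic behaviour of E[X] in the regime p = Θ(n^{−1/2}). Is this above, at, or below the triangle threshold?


Number of potential triangles: C(235, 3) = 2135445.
Each occurs with probability p³ ≈ (0.32616)³ ≈ 3.4698302e-02.
By linearity: E[X] = C(235, 3)·p³ ≈ 2135445 · 3.4698302e-02 ≈ 74096.31500.
Since α = 1/2 < 1, p = c/n^{1/2} ≫ 1/n is above the triangle threshold p ~ 1/n. Asymptotically E[X] ~ (c³/6)·n^{3(1−α)} = (5³/6)·n^{1.5} → ∞; triangles are abundant w.h.p.

E[X] ≈ 74096.31500; in regime p = Θ(1/n^{1/2}) E[X] diverges (above the triangle threshold p ~ 1/n).


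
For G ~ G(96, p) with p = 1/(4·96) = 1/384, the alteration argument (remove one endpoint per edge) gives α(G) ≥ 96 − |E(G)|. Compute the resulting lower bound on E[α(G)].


E[|E(G)|] = C(96, 2)·p = 4560 · (1/384) = 95/8.
E[α(G)] ≥ n − E[|E(G)|] = 96 − 95/8 = 673/8.
Numerically: ≈ 84.12500.
(This is only a lower bound; the true E[α(G)] may be larger.)

E[α(G)] ≥ 673/8 ≈ 84.12500.


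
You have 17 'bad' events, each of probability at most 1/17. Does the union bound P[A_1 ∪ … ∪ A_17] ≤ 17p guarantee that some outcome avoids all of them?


Union bound: P[∪_{i=1}^{17} A_i] ≤ Σ_i P[A_i] ≤ 17·p = 17·(1/17) = 1.
Numerically: 1 ≈ 1.0000000.
Is 1 < 1? NO.
Since the bound 1 is ≥ 1, the union bound is uninformative here; it does NOT by itself certify existence.

17·p = 1 ≈ 1.0000000; existence NOT certified by the union bound.


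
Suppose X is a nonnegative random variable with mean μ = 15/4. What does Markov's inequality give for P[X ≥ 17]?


μ = E[X] = 15/4, a = 17.
Markov: P[X ≥ 17] ≤ μ/a = (15/4)/17 = 15/68.
Numerically: ≈ 0.2206.
(Since a = 17 > μ = 3.7500, the bound 15/68 is < 1 and informative.)

P[X ≥ 17] ≤ 15/68 ≈ 0.2206.


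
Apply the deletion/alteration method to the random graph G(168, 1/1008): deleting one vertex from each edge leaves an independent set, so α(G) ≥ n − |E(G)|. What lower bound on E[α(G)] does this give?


E[|E(G)|] = C(168, 2)·p = 14028 · (1/1008) = 167/12.
E[α(G)] ≥ n − E[|E(G)|] = 168 − 167/12 = 1849/12.
Numerically: ≈ 154.08333.
(This is only a lower bound; the true E[α(G)] may be larger.)

E[α(G)] ≥ 1849/12 ≈ 154.08333.


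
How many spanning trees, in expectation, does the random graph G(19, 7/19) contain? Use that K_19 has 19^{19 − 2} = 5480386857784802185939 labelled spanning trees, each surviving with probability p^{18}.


K_19 has 19^{19 − 2} = 5480386857784802185939 labelled spanning trees.
For each such spanning tree H, let X_H = 1 if all 18 edges of H are present in G. Then P[X_H = 1] = p^{18} = (7/19)^{18} = 1628413597910449/104127350297911241532841.
Summing the indicators: E[X] = Σ_H E[X_H] = 5480386857784802185939 · p^{18} = 5480386857784802185939 · 1628413597910449/104127350297911241532841 = 1628413597910449/19.
Numerically: E[X] ≈ 8.57e+13.

E[X] = 5480386857784802185939 · (7/19)^{18} = 1628413597910449/19 ≈ 8.57e+13.


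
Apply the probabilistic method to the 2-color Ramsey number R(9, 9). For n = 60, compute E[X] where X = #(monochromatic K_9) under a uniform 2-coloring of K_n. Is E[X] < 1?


E[X] = C(60, 9) · 2^{1 − 36} = 14783142660 · 2^{−35} = 14783142660/34359738368.
As a reduced fraction: E[X] = 3695785665/8589934592 ≈ 0.4302.
Is E[X] < 1? YES.
Since E[X] < 1, there exists a 2-coloring of K_{60} with no monochromatic K_9; hence R(9, 9) > 60.

E[X] = 3695785665/8589934592 ≈ 0.4302; E[X] < 1, so R(9, 9) > 60.


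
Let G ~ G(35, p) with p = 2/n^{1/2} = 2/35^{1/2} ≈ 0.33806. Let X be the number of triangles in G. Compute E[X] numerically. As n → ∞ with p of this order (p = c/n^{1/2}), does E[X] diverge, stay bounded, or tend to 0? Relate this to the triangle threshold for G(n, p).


Number of potential triangles: C(35, 3) = 6545.
Each occurs with probability p³ ≈ (0.33806)³ ≈ 3.8635623e-02.
By linearity: E[X] = C(35, 3)·p³ ≈ 6545 · 3.8635623e-02 ≈ 252.87015.
Since α = 1/2 < 1, p = c/n^{1/2} ≫ 1/n is above the triangle threshold p ~ 1/n. Asymptotically E[X] ~ (c³/6)·n^{3(1−α)} = (2³/6)·n^{1.5} → ∞; triangles are abundant w.h.p.

E[X] ≈ 252.87015; in regime p = Θ(1/n^{1/2}) E[X] diverges (above the triangle threshold p ~ 1/n).


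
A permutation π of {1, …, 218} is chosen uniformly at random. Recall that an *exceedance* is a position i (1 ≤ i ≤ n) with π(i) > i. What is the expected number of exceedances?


Write X = Σ_{i=1}^{218} X_i, where X_i = 1_{π(i) > i}.
For each fixed i, π(i) is uniform over {1, …, 218} (marginal of a uniform permutation), so P[π(i) > i] = (n − i)/n. Summing: Σ_{i=1}^{218} (n − i)/n = (0 + 1 + … + 217)/218 = 218(218 − 1)/(2·218) = (218 − 1)/2.
Hence E[X] = Σ_{i=1}^{218} (218 − i)/218 = 217/2 ≈ 108.500.

E[X] = 217/2 = 108.500.


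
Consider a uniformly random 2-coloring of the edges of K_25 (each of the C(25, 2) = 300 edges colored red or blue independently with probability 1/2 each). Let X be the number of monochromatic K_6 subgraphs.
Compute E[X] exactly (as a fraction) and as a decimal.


Let X = Σ_S X_S over the C(25, 6) = 177100 subsets S of size 6, where X_S = 1 if the K_6 on S is monochromatic.
For a fixed S, the K_6 on S has C(6, 2) = 15 edges. P[all 15 edges red] = (1/2)^15, and likewise for blue, so P[monochromatic] = 2·(1/2)^15 = 2^{1 − 15} = 1/16384.
By linearity of expectation: E[X] = C(25, 6) · 2^{1 − 15} = 177100 · 1/16384 = 44275/4096.
Numerically: E[X] ≈ 10.80933.

E[X] = C(25,6)·2^(1−C(6,2)) = 44275/4096 ≈ 10.80933.


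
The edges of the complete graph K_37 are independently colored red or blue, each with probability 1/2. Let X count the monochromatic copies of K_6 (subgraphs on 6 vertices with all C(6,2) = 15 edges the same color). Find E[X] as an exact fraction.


Let X = Σ_S X_S over the C(37, 6) = 2324784 subsets S of size 6, where X_S = 1 if the K_6 on S is monochromatic.
For a fixed S, the K_6 on S has C(6, 2) = 15 edges. P[all 15 edges red] = (1/2)^15, and likewise for blue, so P[monochromatic] = 2·(1/2)^15 = 2^{1 − 15} = 1/16384.
By linearity of expectation: E[X] = C(37, 6) · 2^{1 − 15} = 2324784 · 1/16384 = 145299/1024.
Numerically: E[X] ≈ 141.893555.

E[X] = C(37,6)·2^(1−C(6,2)) = 145299/1024 ≈ 141.893555.


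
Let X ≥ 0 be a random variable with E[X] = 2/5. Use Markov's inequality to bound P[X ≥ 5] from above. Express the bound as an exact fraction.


μ = E[X] = 2/5, a = 5.
Markov: P[X ≥ 5] ≤ μ/a = (2/5)/5 = 2/25.
Numerically: ≈ 0.0800.
(Since a = 5 > μ = 0.4000, the bound 2/25 is < 1 and informative.)

P[X ≥ 5] ≤ 2/25 ≈ 0.0800.


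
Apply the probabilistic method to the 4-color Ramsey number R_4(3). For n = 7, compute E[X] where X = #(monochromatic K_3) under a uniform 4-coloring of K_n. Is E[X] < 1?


E[X] = C(7, 3) · 4^{1 − 3} = 35 · 4^{−2} = 35/16.
As a reduced fraction: E[X] = 35/16 ≈ 2.188.
Is E[X] < 1? NO.
Since E[X] ≥ 1, the first-moment bound is inconclusive at n = 7; it does NOT by itself certify R_4(3) > 7.

E[X] = 35/16 ≈ 2.188; E[X] ≥ 1; first-moment method inconclusive here.


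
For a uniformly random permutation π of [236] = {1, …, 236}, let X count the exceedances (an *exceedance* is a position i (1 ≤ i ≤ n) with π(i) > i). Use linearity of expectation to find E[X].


Write X = Σ_{i=1}^{236} X_i, where X_i = 1_{π(i) > i}.
For each fixed i, π(i) is uniform over {1, …, 236} (marginal of a uniform permutation), so P[π(i) > i] = (n − i)/n. Summing: Σ_{i=1}^{236} (n − i)/n = (0 + 1 + … + 235)/236 = 236(236 − 1)/(2·236) = (236 − 1)/2.
Hence E[X] = Σ_{i=1}^{236} (236 − i)/236 = 235/2 ≈ 117.5000.

E[X] = 235/2 = 117.5000.


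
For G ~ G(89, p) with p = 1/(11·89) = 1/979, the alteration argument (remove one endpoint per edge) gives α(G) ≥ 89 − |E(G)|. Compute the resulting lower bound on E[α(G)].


E[|E(G)|] = C(89, 2)·p = 3916 · (1/979) = 4.
E[α(G)] ≥ n − E[|E(G)|] = 89 − 4 = 85.
Numerically: ≈ 85.000.
(This is only a lower bound; the true E[α(G)] may be larger.)

E[α(G)] ≥ 85 ≈ 85.000.


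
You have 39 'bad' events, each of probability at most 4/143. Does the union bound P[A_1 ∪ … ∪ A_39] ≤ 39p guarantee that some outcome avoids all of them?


Union bound: P[∪_{i=1}^{39} A_i] ≤ Σ_i P[A_i] ≤ 39·p = 39·(4/143) = 12/11.
Numerically: 12/11 ≈ 1.0909.
Is 12/11 < 1? NO.
Since the bound 12/11 is ≥ 1, the union bound is uninformative here; it does NOT by itself certify existence.

39·p = 12/11 ≈ 1.0909; existence NOT certified by the union bound.


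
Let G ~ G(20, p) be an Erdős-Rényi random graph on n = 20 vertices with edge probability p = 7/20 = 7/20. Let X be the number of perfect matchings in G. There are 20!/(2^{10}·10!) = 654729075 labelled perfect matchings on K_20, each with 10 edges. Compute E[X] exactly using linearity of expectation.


K_20 has 20!/(2^{10}·10!) = 654729075 labelled perfect matchings.
For each such perfect matching H, let X_H = 1 if all 10 edges of H are present in G. Then P[X_H = 1] = p^{10} = (7/20)^{10} = 282475249/10240000000000.
By linearity: E[X] = Σ_H E[X_H] = 654729075 · p^{10} = 654729075 · 282475249/10240000000000 = 7397790339526587/409600000000.
Numerically: E[X] ≈ 1.806e+04.

E[X] = 654729075 · (7/20)^{10} = 7397790339526587/409600000000 ≈ 1.806e+04.


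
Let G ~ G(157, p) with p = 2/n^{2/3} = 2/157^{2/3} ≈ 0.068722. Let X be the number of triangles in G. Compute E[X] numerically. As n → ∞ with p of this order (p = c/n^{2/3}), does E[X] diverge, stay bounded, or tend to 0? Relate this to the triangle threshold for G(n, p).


Number of potential triangles: C(157, 3) = 632710.
Each occurs with probability p³ ≈ (0.068722)³ ≈ 3.2455678e-04.
By linearity: E[X] = C(157, 3)·p³ ≈ 632710 · 3.2455678e-04 ≈ 205.35032.
Since α = 2/3 < 1, p = c/n^{2/3} ≫ 1/n is above the triangle threshold p ~ 1/n. Asymptotically E[X] ~ (c³/6)·n^{3(1−α)} = (2³/6)·n^{1} → ∞; triangles are abundant w.h.p.

E[X] ≈ 205.35032; in regime p = Θ(1/n^{2/3}) E[X] diverges (above the triangle threshold p ~ 1/n).


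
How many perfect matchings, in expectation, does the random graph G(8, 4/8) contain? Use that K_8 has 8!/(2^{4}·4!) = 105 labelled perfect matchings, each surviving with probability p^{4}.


K_8 has 8!/(2^{4}·4!) = 105 labelled perfect matchings.
For each such perfect matching H, let X_H = 1 if all 4 edges of H are present in G. Then P[X_H = 1] = p^{4} = (1/2)^{4} = 1/16.
By linearity: E[X] = Σ_H E[X_H] = 105 · p^{4} = 105 · 1/16 = 105/16.
Numerically: E[X] ≈ 6.5625.

E[X] = 105 · (1/2)^{4} = 105/16 ≈ 6.5625.


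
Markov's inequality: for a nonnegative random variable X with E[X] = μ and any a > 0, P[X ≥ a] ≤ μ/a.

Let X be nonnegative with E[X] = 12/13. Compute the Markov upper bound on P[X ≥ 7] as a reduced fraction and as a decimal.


μ = E[X] = 12/13, a = 7.
Markov: P[X ≥ 7] ≤ μ/a = (12/13)/7 = 12/91.
Numerically: ≈ 0.132.
(Since a = 7 > μ = 0.923, the bound 12/91 is < 1 and informative.)

P[X ≥ 7] ≤ 12/91 ≈ 0.132.


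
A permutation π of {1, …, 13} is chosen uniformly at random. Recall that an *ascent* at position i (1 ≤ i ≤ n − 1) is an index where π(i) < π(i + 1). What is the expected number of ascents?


Write X = Σ X_I over i = 1, …, 12, with X_I the indicator of one ascent.
There are 12 indicators.
For each fixed i, the pair (π(i), π(i+1)) is a uniformly random ordered pair of distinct values from {1, …, 13}; by symmetry P[π(i) < π(i+1)] = 1/2.
By linearity: E[X] = 12 · (1/2) = (13 − 1) · (1/2) = 6 ≈ 6.000.

E[X] = 6 = 6.000.


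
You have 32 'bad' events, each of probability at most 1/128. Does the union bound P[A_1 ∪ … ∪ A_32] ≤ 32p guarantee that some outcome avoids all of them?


Union bound: P[∪_{i=1}^{32} A_i] ≤ Σ_i P[A_i] ≤ 32·p = 32·(1/128) = 1/4.
Numerically: 1/4 ≈ 0.2500.
Is 1/4 < 1? YES.
Since P[∪ A_i] ≤ 1/4 < 1, the complement has P[∩ A_i^c] ≥ 1 − 1/4 = 3/4 > 0, so some outcome avoids every A_i.

32·p = 1/4 ≈ 0.2500; existence CERTIFIED by the union bound.


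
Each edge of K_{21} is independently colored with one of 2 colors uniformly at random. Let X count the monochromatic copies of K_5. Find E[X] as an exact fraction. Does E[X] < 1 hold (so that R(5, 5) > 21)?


E[X] = C(21, 5) · 2^{1 − 10} = 20349 · 2^{−9} = 20349/512.
As a reduced fraction: E[X] = 20349/512 ≈ 39.744.
Is E[X] < 1? NO.
Since E[X] ≥ 1, the first-moment bound is inconclusive at n = 21; it does NOT by itself certify R(5, 5) > 21.

E[X] = 20349/512 ≈ 39.744; E[X] ≥ 1; first-moment method inconclusive here.


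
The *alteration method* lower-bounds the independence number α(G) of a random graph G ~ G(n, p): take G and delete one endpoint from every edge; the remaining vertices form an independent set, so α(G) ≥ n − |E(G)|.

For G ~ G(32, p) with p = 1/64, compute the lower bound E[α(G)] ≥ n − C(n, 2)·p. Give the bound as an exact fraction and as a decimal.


E[|E(G)|] = C(32, 2)·p = 496 · (1/64) = 31/4.
E[α(G)] ≥ n − E[|E(G)|] = 32 − 31/4 = 97/4.
Numerically: ≈ 24.25000.
(This is only a lower bound; the true E[α(G)] may be larger.)

E[α(G)] ≥ 97/4 ≈ 24.25000.


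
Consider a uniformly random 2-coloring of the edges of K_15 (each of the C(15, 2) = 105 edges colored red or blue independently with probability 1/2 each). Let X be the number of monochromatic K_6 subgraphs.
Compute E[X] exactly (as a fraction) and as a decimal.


Let X = Σ_S X_S over the C(15, 6) = 5005 subsets S of size 6, where X_S = 1 if the K_6 on S is monochromatic.
For a fixed S, the K_6 on S has C(6, 2) = 15 edges. P[all 15 edges red] = (1/2)^15, and likewise for blue, so P[monochromatic] = 2·(1/2)^15 = 2^{1 − 15} = 1/16384.
By linearity: E[X] = C(15, 6) · 2^{1 − 15} = 5005 · 1/16384 = 5005/16384.
Numerically: E[X] ≈ 0.305481.

E[X] = C(15,6)·2^(1−C(6,2)) = 5005/16384 ≈ 0.305481.


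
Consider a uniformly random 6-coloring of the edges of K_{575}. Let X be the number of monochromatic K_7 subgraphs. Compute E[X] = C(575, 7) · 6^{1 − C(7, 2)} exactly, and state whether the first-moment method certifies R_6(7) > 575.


E[X] = C(575, 7) · 6^{1 − 21} = 3974871393896975 · 6^{−20} = 3974871393896975/3656158440062976.
As a reduced fraction: E[X] = 3974871393896975/3656158440062976 ≈ 1.0871715.
Is E[X] < 1? NO.
Since E[X] ≥ 1, the first-moment bound is inconclusive at n = 575; it does NOT by itself certify R_6(7) > 575.

E[X] = 3974871393896975/3656158440062976 ≈ 1.0871715; E[X] ≥ 1; first-moment method inconclusive here.


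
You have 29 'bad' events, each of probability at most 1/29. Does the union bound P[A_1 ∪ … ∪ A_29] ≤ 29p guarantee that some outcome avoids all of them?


Union bound: P[∪_{i=1}^{29} A_i] ≤ Σ_i P[A_i] ≤ 29·p = 29·(1/29) = 1.
Numerically: 1 ≈ 1.0000.
Is 1 < 1? NO.
Since the bound 1 is ≥ 1, the union bound is uninformative here; it does NOT by itself certify existence.

29·p = 1 ≈ 1.0000; existence NOT certified by the union bound.


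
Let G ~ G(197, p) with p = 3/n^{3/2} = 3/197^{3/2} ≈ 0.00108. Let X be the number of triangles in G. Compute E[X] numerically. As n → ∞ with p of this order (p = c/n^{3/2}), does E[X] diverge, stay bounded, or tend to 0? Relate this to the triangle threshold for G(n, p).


Number of potential triangles: C(197, 3) = 1254890.
Each occurs with probability p³ ≈ (0.00108)³ ≈ 1.27722e-09.
By linearity: E[X] = C(197, 3)·p³ ≈ 1254890 · 1.27722e-09 ≈ 0.002.
Since α = 3/2 > 1, p = c/n^{3/2} = o(1/n) is below the triangle threshold p ~ 1/n. Asymptotically E[X] ~ (c³/6)·n^{3(1−α)} = (3³/6)·n^{-1.5} → 0, so by Markov's inequality G has no triangles w.h.p.

E[X] ≈ 0.002; in regime p = Θ(1/n^{3/2}) E[X] tends to 0 (below the triangle threshold p ~ 1/n).


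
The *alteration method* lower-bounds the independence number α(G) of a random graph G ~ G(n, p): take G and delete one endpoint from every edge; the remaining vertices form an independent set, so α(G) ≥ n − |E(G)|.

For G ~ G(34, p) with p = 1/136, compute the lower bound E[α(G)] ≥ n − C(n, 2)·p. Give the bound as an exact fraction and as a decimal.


E[|E(G)|] = C(34, 2)·p = 561 · (1/136) = 33/8.
E[α(G)] ≥ n − E[|E(G)|] = 34 − 33/8 = 239/8.
Numerically: ≈ 29.8750.
(This is only a lower bound; the true E[α(G)] may be larger.)

E[α(G)] ≥ 239/8 ≈ 29.8750.


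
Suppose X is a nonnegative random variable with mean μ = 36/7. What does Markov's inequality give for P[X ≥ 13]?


μ = E[X] = 36/7, a = 13.
Markov: P[X ≥ 13] ≤ μ/a = (36/7)/13 = 36/91.
Numerically: ≈ 0.3956.
(Since a = 13 > μ = 5.1429, the bound 36/91 is < 1 and informative.)

P[X ≥ 13] ≤ 36/91 ≈ 0.3956.


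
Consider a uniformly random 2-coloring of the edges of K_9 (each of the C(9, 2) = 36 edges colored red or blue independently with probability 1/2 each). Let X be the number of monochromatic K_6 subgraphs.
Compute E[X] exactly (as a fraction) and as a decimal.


Let X = Σ_S X_S over the C(9, 6) = 84 subsets S of size 6, where X_S = 1 if the K_6 on S is monochromatic.
For a fixed S, the K_6 on S has C(6, 2) = 15 edges. P[all 15 edges red] = (1/2)^15, and likewise for blue, so P[monochromatic] = 2·(1/2)^15 = 2^{1 − 15} = 1/16384.
By linearity: E[X] = C(9, 6) · 2^{1 − 15} = 84 · 1/16384 = 21/4096.
Numerically: E[X] ≈ 0.005127.

E[X] = C(9,6)·2^(1−C(6,2)) = 21/4096 ≈ 0.005127.


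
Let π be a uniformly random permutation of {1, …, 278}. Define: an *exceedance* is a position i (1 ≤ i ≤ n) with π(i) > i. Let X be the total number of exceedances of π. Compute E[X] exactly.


Write X = Σ_{i=1}^{278} X_i, where X_i = 1_{π(i) > i}.
For each fixed i, π(i) is uniform over {1, …, 278} (marginal of a uniform permutation), so P[π(i) > i] = (n − i)/n. Summing: Σ_{i=1}^{278} (n − i)/n = (0 + 1 + … + 277)/278 = 278(278 − 1)/(2·278) = (278 − 1)/2.
Hence E[X] = Σ_{i=1}^{278} (278 − i)/278 = 277/2 ≈ 138.500000.

E[X] = 277/2 = 138.500000.


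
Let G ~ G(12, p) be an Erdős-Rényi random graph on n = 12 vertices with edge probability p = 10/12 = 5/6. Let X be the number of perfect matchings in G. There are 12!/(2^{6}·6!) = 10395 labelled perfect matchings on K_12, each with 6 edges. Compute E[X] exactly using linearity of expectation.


K_12 has 12!/(2^{6}·6!) = 10395 labelled perfect matchings.
For each such perfect matching H, let X_H = 1 if all 6 edges of H are present in G. Then P[X_H = 1] = p^{6} = (5/6)^{6} = 15625/46656.
By linearity: E[X] = Σ_H E[X_H] = 10395 · p^{6} = 10395 · 15625/46656 = 6015625/1728.
Numerically: E[X] ≈ 3481.

E[X] = 10395 · (5/6)^{6} = 6015625/1728 ≈ 3481.


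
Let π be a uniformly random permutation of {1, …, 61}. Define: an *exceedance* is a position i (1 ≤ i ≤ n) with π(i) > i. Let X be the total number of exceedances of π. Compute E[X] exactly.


Write X = Σ_{i=1}^{61} X_i, where X_i = 1_{π(i) > i}.
For each fixed i, π(i) is uniform over {1, …, 61} (marginal of a uniform permutation), so P[π(i) > i] = (n − i)/n. Summing: Σ_{i=1}^{61} (n − i)/n = (0 + 1 + … + 60)/61 = 61(61 − 1)/(2·61) = (61 − 1)/2.
Hence E[X] = Σ_{i=1}^{61} (61 − i)/61 = 30 ≈ 30.000.

E[X] = 30 = 30.000.


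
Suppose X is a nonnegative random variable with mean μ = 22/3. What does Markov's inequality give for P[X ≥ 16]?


μ = E[X] = 22/3, a = 16.
Markov: P[X ≥ 16] ≤ μ/a = (22/3)/16 = 11/24.
Numerically: ≈ 0.4583.
(Since a = 16 > μ = 7.3333, the bound 11/24 is < 1 and informative.)

P[X ≥ 16] ≤ 11/24 ≈ 0.4583.


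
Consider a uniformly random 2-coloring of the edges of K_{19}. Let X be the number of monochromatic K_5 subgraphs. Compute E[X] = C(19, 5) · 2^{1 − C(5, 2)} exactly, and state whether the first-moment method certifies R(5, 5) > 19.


E[X] = C(19, 5) · 2^{1 − 10} = 11628 · 2^{−9} = 11628/512.
As a reduced fraction: E[X] = 2907/128 ≈ 22.7109.
Is E[X] < 1? NO.
Since E[X] ≥ 1, the first-moment bound is inconclusive at n = 19; it does NOT by itself certify R(5, 5) > 19.

E[X] = 2907/128 ≈ 22.7109; E[X] ≥ 1; first-moment method inconclusive here.


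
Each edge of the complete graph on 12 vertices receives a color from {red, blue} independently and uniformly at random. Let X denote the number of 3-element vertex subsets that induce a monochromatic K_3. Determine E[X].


Let X = Σ_S X_S over the C(12, 3) = 220 subsets S of size 3, where X_S = 1 if the K_3 on S is monochromatic.
For a fixed S, the K_3 on S has C(3, 2) = 3 edges. P[all 3 edges red] = (1/2)^3, and likewise for blue, so P[monochromatic] = 2·(1/2)^3 = 2^{1 − 3} = 1/4.
By linearity: E[X] = C(12, 3) · 2^{1 − 3} = 220 · 1/4 = 55.
Numerically: E[X] ≈ 55.0000.

E[X] = C(12,3)·2^(1−C(3,2)) = 55 ≈ 55.0000.


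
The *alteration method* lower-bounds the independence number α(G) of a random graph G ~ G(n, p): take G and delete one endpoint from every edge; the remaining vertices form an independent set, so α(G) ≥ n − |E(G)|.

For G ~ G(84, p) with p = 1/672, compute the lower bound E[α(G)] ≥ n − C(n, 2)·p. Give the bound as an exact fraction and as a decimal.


E[|E(G)|] = C(84, 2)·p = 3486 · (1/672) = 83/16.
E[α(G)] ≥ n − E[|E(G)|] = 84 − 83/16 = 1261/16.
Numerically: ≈ 78.81250.
(This is only a lower bound; the true E[α(G)] may be larger.)

E[α(G)] ≥ 1261/16 ≈ 78.81250.


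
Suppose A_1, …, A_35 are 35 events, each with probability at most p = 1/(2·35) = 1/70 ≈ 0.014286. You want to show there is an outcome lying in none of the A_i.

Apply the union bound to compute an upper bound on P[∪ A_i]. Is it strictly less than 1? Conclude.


Union bound: P[∪_{i=1}^{35} A_i] ≤ Σ_i P[A_i] ≤ 35·p = 35·(1/70) = 1/2.
Numerically: 1/2 ≈ 0.500000.
Is 1/2 < 1? YES.
Since P[∪ A_i] ≤ 1/2 < 1, the complement has P[∩ A_i^c] ≥ 1 − 1/2 = 1/2 > 0, so some outcome avoids every A_i.

35·p = 1/2 ≈ 0.500000; existence CERTIFIED by the union bound.


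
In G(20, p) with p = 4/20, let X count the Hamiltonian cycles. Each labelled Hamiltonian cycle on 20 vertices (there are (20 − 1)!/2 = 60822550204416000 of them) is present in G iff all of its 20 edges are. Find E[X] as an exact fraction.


K_20 has (20 − 1)!/2 = 60822550204416000 labelled Hamiltonian cycles.
For each such Hamiltonian cycle H, let X_H = 1 if all 20 edges of H are present in G. Then P[X_H = 1] = p^{20} = (1/5)^{20} = 1/95367431640625.
By linearity of expectation: E[X] = Σ_H E[X_H] = 60822550204416000 · p^{20} = 60822550204416000 · 1/95367431640625 = 486580401635328/762939453125.
Numerically: E[X] ≈ 637.77.

E[X] = 60822550204416000 · (1/5)^{20} = 486580401635328/762939453125 ≈ 637.77.


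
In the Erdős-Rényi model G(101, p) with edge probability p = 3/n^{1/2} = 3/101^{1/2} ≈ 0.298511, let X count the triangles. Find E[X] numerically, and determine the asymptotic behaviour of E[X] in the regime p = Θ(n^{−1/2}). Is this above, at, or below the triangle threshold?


Number of potential triangles: C(101, 3) = 166650.
Each occurs with probability p³ ≈ (0.298511)³ ≈ 2.66000041e-02.
By linearity: E[X] = C(101, 3)·p³ ≈ 166650 · 2.66000041e-02 ≈ 4432.890682.
Since α = 1/2 < 1, p = c/n^{1/2} ≫ 1/n is above the triangle threshold p ~ 1/n. Asymptotically E[X] ~ (c³/6)·n^{3(1−α)} = (3³/6)·n^{1.5} → ∞; triangles are abundant w.h.p.

E[X] ≈ 4432.890682; in regime p = Θ(1/n^{1/2}) E[X] diverges (above the triangle threshold p ~ 1/n).


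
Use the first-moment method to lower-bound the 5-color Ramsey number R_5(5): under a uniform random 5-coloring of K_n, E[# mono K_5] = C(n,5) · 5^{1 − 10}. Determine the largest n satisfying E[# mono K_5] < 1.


We need C(n, 5) · 5^{1 − 10} < 1, i.e. C(n, 5) < 5^{10 − 1} = 1953125.
Check values of n near the boundary:
  n = 46: C(46, 5) = 1370754; 1370754 < 1953125? YES
  n = 47: C(47, 5) = 1533939; 1533939 < 1953125? YES
  n = 48: C(48, 5) = 1712304; 1712304 < 1953125? YES
  n = 49: C(49, 5) = 1906884; 1906884 < 1953125? YES
  n = 50: C(50, 5) = 2118760; 2118760 < 1953125? NO
  n = 51: C(51, 5) = 2349060; 2349060 < 1953125? NO
  n = 52: C(52, 5) = 2598960; 2598960 < 1953125? NO
The largest n with C(n, 5) < 1953125 is n = 49 (where E[X] = 1906884/1953125 ≈ 0.97632). Hence R_5(5) > 49, i.e. R_5(5) ≥ 50.

Largest n = 49; hence R_5(5) > 49.


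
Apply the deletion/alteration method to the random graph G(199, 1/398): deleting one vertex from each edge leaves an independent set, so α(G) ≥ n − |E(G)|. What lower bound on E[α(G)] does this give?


E[|E(G)|] = C(199, 2)·p = 19701 · (1/398) = 99/2.
E[α(G)] ≥ n − E[|E(G)|] = 199 − 99/2 = 299/2.
Numerically: ≈ 149.500.
(This is only a lower bound; the true E[α(G)] may be larger.)

E[α(G)] ≥ 299/2 ≈ 149.500.


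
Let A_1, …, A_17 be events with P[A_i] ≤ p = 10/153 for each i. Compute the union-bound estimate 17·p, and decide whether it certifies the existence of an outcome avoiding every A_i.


Union bound: P[∪_{i=1}^{17} A_i] ≤ Σ_i P[A_i] ≤ 17·p = 17·(10/153) = 10/9.
Numerically: 10/9 ≈ 1.11111.
Is 10/9 < 1? NO.
Since the bound 10/9 is ≥ 1, the union bound is uninformative here; it does NOT by itself certify existence.

17·p = 10/9 ≈ 1.11111; existence NOT certified by the union bound.


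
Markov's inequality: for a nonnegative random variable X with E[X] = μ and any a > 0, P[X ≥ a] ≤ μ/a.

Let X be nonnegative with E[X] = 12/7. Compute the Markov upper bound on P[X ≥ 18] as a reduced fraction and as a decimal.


μ = E[X] = 12/7, a = 18.
Markov: P[X ≥ 18] ≤ μ/a = (12/7)/18 = 2/21.
Numerically: ≈ 0.0952.
(Since a = 18 > μ = 1.7143, the bound 2/21 is < 1 and informative.)

P[X ≥ 18] ≤ 2/21 ≈ 0.0952.


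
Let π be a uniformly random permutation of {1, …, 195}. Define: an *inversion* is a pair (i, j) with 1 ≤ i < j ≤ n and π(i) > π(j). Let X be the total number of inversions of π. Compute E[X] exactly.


Write X = Σ X_I over the C(195, 2) = 18915 pairs i < j, with X_I the indicator of one inversion.
There are 18915 indicators.
For each fixed pair i < j, the values π(i) and π(j) are two distinct elements of {1, …, 195} in uniformly random order; by symmetry P[π(i) > π(j)] = 1/2.
By linearity: E[X] = 18915 · (1/2) = C(195, 2) · (1/2) = 18915/2 = 18915/2 ≈ 9457.5000.

E[X] = 18915/2 = 9457.5000.


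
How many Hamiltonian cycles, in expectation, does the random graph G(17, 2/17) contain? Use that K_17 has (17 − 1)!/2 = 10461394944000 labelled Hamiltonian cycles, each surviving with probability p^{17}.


K_17 has (17 − 1)!/2 = 10461394944000 labelled Hamiltonian cycles.
For each such Hamiltonian cycle H, let X_H = 1 if all 17 edges of H are present in G. Then P[X_H = 1] = p^{17} = (2/17)^{17} = 131072/827240261886336764177.
By linearity: E[X] = Σ_H E[X_H] = 10461394944000 · p^{17} = 10461394944000 · 131072/827240261886336764177 = 1371195958099968000/827240261886336764177.
Numerically: E[X] ≈ 0.001658.

E[X] = 10461394944000 · (2/17)^{17} = 1371195958099968000/827240261886336764177 ≈ 0.001658.


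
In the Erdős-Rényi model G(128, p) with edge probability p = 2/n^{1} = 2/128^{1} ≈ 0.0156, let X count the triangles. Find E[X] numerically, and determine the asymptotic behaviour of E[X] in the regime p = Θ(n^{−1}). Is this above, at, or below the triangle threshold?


Number of potential triangles: C(128, 3) = 341376.
Each occurs with probability p³ ≈ (0.0156)³ ≈ 3.81470e-06.
By linearity: E[X] = C(128, 3)·p³ ≈ 341376 · 3.81470e-06 ≈ 1.302.
Here α = 1, so p = 2/n is exactly at the triangle threshold p ~ 1/n. Asymptotically E[X] → c³/6 = 2³/6 = 4/3 ≈ 1.333, a bounded constant. In this regime the triangle count is asymptotically Poisson(c³/6).

E[X] ≈ 1.302; in regime p = Θ(1/n^{1}) E[X] stays bounded (at the triangle threshold p ~ 1/n).


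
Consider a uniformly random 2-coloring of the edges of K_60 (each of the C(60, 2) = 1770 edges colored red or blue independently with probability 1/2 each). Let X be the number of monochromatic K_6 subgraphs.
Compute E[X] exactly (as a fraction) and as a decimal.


Let X = Σ_S X_S over the C(60, 6) = 50063860 subsets S of size 6, where X_S = 1 if the K_6 on S is monochromatic.
For a fixed S, the K_6 on S has C(6, 2) = 15 edges. P[all 15 edges red] = (1/2)^15, and likewise for blue, so P[monochromatic] = 2·(1/2)^15 = 2^{1 − 15} = 1/16384.
Summing: E[X] = C(60, 6) · 2^{1 − 15} = 50063860 · 1/16384 = 12515965/4096.
Numerically: E[X] ≈ 3055.6555.

E[X] = C(60,6)·2^(1−C(6,2)) = 12515965/4096 ≈ 3055.6555.


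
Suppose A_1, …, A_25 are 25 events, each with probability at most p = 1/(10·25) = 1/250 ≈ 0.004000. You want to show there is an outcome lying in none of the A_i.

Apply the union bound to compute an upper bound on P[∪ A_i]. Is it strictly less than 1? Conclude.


Union bound: P[∪_{i=1}^{25} A_i] ≤ Σ_i P[A_i] ≤ 25·p = 25·(1/250) = 1/10.
Numerically: 1/10 ≈ 0.100000.
Is 1/10 < 1? YES.
Since P[∪ A_i] ≤ 1/10 < 1, the complement has P[∩ A_i^c] ≥ 1 − 1/10 = 9/10 > 0, so some outcome avoids every A_i.

25·p = 1/10 ≈ 0.100000; existence CERTIFIED by the union bound.


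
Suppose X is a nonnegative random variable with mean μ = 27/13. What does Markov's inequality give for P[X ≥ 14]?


μ = E[X] = 27/13, a = 14.
Markov: P[X ≥ 14] ≤ μ/a = (27/13)/14 = 27/182.
Numerically: ≈ 0.148352.
(Since a = 14 > μ = 2.076923, the bound 27/182 is < 1 and informative.)

P[X ≥ 14] ≤ 27/182 ≈ 0.148352.


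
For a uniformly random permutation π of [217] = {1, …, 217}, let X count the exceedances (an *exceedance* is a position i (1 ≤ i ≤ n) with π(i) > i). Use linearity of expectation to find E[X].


Write X = Σ_{i=1}^{217} X_i, where X_i = 1_{π(i) > i}.
For each fixed i, π(i) is uniform over {1, …, 217} (marginal of a uniform permutation), so P[π(i) > i] = (n − i)/n. Summing: Σ_{i=1}^{217} (n − i)/n = (0 + 1 + … + 216)/217 = 217(217 − 1)/(2·217) = (217 − 1)/2.
Hence E[X] = Σ_{i=1}^{217} (217 − i)/217 = 108 ≈ 108.0000.

E[X] = 108 = 108.0000.


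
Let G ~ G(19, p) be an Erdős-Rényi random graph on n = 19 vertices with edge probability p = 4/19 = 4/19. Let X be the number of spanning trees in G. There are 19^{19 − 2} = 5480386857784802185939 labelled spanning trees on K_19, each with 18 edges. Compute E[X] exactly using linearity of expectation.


K_19 has 19^{19 − 2} = 5480386857784802185939 labelled spanning trees.
For each such spanning tree H, let X_H = 1 if all 18 edges of H are present in G. Then P[X_H = 1] = p^{18} = (4/19)^{18} = 68719476736/104127350297911241532841.
Summing the indicators: E[X] = Σ_H E[X_H] = 5480386857784802185939 · p^{18} = 5480386857784802185939 · 68719476736/104127350297911241532841 = 68719476736/19.
Numerically: E[X] ≈ 3.62e+09.

E[X] = 5480386857784802185939 · (4/19)^{18} = 68719476736/19 ≈ 3.62e+09.


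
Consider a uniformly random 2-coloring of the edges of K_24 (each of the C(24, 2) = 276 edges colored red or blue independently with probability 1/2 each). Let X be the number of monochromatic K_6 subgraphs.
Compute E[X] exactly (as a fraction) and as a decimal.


Let X = Σ_S X_S over the C(24, 6) = 134596 subsets S of size 6, where X_S = 1 if the K_6 on S is monochromatic.
For a fixed S, the K_6 on S has C(6, 2) = 15 edges. P[all 15 edges red] = (1/2)^15, and likewise for blue, so P[monochromatic] = 2·(1/2)^15 = 2^{1 − 15} = 1/16384.
By linearity of expectation: E[X] = C(24, 6) · 2^{1 − 15} = 134596 · 1/16384 = 33649/4096.
Numerically: E[X] ≈ 8.215.

E[X] = C(24,6)·2^(1−C(6,2)) = 33649/4096 ≈ 8.215.


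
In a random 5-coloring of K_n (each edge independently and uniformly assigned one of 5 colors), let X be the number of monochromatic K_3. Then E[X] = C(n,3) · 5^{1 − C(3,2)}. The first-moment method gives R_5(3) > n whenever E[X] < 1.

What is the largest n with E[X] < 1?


We need C(n, 3) · 5^{1 − 3} < 1, i.e. C(n, 3) < 5^{3 − 1} = 25.
Check values of n near the boundary:
  n = 3: C(3, 3) = 1; 1 < 25? YES
  n = 4: C(4, 3) = 4; 4 < 25? YES
  n = 5: C(5, 3) = 10; 10 < 25? YES
  n = 6: C(6, 3) = 20; 20 < 25? YES
  n = 7: C(7, 3) = 35; 35 < 25? NO
  n = 8: C(8, 3) = 56; 56 < 25? NO
  n = 9: C(9, 3) = 84; 84 < 25? NO
The largest n with C(n, 3) < 25 is n = 6 (where E[X] = 4/5 ≈ 0.800000). Hence R_5(3) > 6, i.e. R_5(3) ≥ 7.

Largest n = 6; hence R_5(3) > 6.


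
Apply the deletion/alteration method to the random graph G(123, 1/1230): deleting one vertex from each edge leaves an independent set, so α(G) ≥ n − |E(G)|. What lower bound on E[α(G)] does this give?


E[|E(G)|] = C(123, 2)·p = 7503 · (1/1230) = 61/10.
E[α(G)] ≥ n − E[|E(G)|] = 123 − 61/10 = 1169/10.
Numerically: ≈ 116.900000.
(This is only a lower bound; the true E[α(G)] may be larger.)

E[α(G)] ≥ 1169/10 ≈ 116.900000.


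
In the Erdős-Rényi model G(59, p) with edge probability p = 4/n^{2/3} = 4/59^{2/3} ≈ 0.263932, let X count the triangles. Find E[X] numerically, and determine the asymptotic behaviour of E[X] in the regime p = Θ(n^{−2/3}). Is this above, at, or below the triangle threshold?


Number of potential triangles: C(59, 3) = 32509.
Each occurs with probability p³ ≈ (0.263932)³ ≈ 1.83855214e-02.
By linearity: E[X] = C(59, 3)·p³ ≈ 32509 · 1.83855214e-02 ≈ 597.694915.
Since α = 2/3 < 1, p = c/n^{2/3} ≫ 1/n is above the triangle threshold p ~ 1/n. Asymptotically E[X] ~ (c³/6)·n^{3(1−α)} = (4³/6)·n^{1} → ∞; triangles are abundant w.h.p.

E[X] ≈ 597.694915; in regime p = Θ(1/n^{2/3}) E[X] diverges (above the triangle threshold p ~ 1/n).


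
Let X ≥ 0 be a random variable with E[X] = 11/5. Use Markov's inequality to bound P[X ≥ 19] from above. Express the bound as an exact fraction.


μ = E[X] = 11/5, a = 19.
Markov: P[X ≥ 19] ≤ μ/a = (11/5)/19 = 11/95.
Numerically: ≈ 0.11579.
(Since a = 19 > μ = 2.20000, the bound 11/95 is < 1 and informative.)

P[X ≥ 19] ≤ 11/95 ≈ 0.11579.


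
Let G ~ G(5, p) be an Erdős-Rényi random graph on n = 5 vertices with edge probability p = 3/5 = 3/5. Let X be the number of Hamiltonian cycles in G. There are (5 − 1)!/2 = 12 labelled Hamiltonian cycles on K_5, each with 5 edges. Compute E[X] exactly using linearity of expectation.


K_5 has (5 − 1)!/2 = 12 labelled Hamiltonian cycles.
For each such Hamiltonian cycle H, let X_H = 1 if all 5 edges of H are present in G. Then P[X_H = 1] = p^{5} = (3/5)^{5} = 243/3125.
Summing the indicators: E[X] = Σ_H E[X_H] = 12 · p^{5} = 12 · 243/3125 = 2916/3125.
Numerically: E[X] ≈ 0.93312.

E[X] = 12 · (3/5)^{5} = 2916/3125 ≈ 0.93312.


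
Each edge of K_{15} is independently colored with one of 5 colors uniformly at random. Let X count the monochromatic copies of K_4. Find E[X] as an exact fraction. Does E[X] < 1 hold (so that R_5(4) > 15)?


E[X] = C(15, 4) · 5^{1 − 6} = 1365 · 5^{−5} = 1365/3125.
As a reduced fraction: E[X] = 273/625 ≈ 0.4368.
Is E[X] < 1? YES.
Since E[X] < 1, there exists a 5-coloring of K_{15} with no monochromatic K_4; hence R_5(4) > 15.

E[X] = 273/625 ≈ 0.4368; E[X] < 1, so R_5(4) > 15.


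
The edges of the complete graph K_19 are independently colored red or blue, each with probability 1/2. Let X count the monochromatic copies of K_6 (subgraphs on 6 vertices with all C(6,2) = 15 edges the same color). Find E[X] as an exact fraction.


Let X = Σ_S X_S over the C(19, 6) = 27132 subsets S of size 6, where X_S = 1 if the K_6 on S is monochromatic.
For a fixed S, the K_6 on S has C(6, 2) = 15 edges. P[all 15 edges red] = (1/2)^15, and likewise for blue, so P[monochromatic] = 2·(1/2)^15 = 2^{1 − 15} = 1/16384.
By linearity: E[X] = C(19, 6) · 2^{1 − 15} = 27132 · 1/16384 = 6783/4096.
Numerically: E[X] ≈ 1.656.

E[X] = C(19,6)·2^(1−C(6,2)) = 6783/4096 ≈ 1.656.


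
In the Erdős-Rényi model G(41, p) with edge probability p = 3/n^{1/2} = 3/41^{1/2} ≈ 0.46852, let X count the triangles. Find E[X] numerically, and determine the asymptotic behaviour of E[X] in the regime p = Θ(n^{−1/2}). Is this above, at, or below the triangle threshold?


Number of potential triangles: C(41, 3) = 10660.
Each occurs with probability p³ ≈ (0.46852)³ ≈ 1.0284614e-01.
By linearity: E[X] = C(41, 3)·p³ ≈ 10660 · 1.0284614e-01 ≈ 1096.33981.
Since α = 1/2 < 1, p = c/n^{1/2} ≫ 1/n is above the triangle threshold p ~ 1/n. Asymptotically E[X] ~ (c³/6)·n^{3(1−α)} = (3³/6)·n^{1.5} → ∞; triangles are abundant w.h.p.

E[X] ≈ 1096.33981; in regime p = Θ(1/n^{1/2}) E[X] diverges (above the triangle threshold p ~ 1/n).


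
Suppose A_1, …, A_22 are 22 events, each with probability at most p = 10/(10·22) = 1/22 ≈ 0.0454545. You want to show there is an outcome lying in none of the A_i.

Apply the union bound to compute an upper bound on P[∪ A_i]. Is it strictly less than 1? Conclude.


Union bound: P[∪_{i=1}^{22} A_i] ≤ Σ_i P[A_i] ≤ 22·p = 22·(1/22) = 1.
Numerically: 1 ≈ 1.0000000.
Is 1 < 1? NO.
Since the bound 1 is ≥ 1, the union bound is uninformative here; it does NOT by itself certify existence.

22·p = 1 ≈ 1.0000000; existence NOT certified by the union bound.
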